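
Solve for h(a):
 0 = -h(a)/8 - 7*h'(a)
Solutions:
 h(a) = C1*exp(-a/56)


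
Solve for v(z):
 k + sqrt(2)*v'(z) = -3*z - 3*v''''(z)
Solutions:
 v(z) = C1 + C4*exp(-2^(1/6)*3^(2/3)*z/3) - sqrt(2)*k*z/2 - 3*sqrt(2)*z^2/4 + (C2*sin(6^(1/6)*z/2) + C3*cos(6^(1/6)*z/2))*exp(2^(1/6)*3^(2/3)*z/6)


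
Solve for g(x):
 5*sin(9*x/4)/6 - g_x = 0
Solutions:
 g(x) = C1 - 10*cos(9*x/4)/27


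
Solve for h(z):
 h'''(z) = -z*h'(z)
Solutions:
 h(z) = C1 + Integral(C2*airyai(-z) + C3*airybi(-z), z)


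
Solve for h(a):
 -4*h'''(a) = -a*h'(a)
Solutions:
 h(a) = C1 + Integral(C2*airyai(2^(1/3)*a/2) + C3*airybi(2^(1/3)*a/2), a)


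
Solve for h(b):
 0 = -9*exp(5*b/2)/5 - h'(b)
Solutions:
 h(b) = C1 - 18*exp(5*b/2)/25


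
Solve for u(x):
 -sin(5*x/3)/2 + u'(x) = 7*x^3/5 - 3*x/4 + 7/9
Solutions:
 u(x) = C1 + 7*x^4/20 - 3*x^2/8 + 7*x/9 - 3*cos(5*x/3)/10


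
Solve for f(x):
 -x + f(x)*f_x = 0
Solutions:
 f(x) = -sqrt(C1 + x^2)
 f(x) = sqrt(C1 + x^2)


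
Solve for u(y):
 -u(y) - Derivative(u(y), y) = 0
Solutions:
 u(y) = C1*exp(-y)


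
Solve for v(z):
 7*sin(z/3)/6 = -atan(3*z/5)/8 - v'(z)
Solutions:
 v(z) = C1 - z*atan(3*z/5)/8 + 5*log(9*z^2 + 25)/48 + 7*cos(z/3)/2


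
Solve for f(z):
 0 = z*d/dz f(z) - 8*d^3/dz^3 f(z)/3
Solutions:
 f(z) = C1 + Integral(C2*airyai(3^(1/3)*z/2) + C3*airybi(3^(1/3)*z/2), z)


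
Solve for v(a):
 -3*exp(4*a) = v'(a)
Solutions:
 v(a) = C1 - 3*exp(4*a)/4


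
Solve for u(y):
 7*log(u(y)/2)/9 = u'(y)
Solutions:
 9*Integral(1/(-log(_y) + log(2)), (_y, u(y)))/7 = C1 - y


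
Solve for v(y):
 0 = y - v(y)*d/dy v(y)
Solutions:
 v(y) = -sqrt(C1 + y^2)
 v(y) = sqrt(C1 + y^2)


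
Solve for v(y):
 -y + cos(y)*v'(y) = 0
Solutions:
 v(y) = C1 + Integral(y/cos(y), y)


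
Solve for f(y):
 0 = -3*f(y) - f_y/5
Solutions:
 f(y) = C1*exp(-15*y)


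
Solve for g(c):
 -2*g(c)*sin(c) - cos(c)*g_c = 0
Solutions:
 g(c) = C1*cos(c)^2


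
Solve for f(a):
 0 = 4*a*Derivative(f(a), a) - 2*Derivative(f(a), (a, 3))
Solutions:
 f(a) = C1 + Integral(C2*airyai(2^(1/3)*a) + C3*airybi(2^(1/3)*a), a)


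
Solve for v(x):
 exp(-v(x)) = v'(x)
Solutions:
 v(x) = log(C1 + x)


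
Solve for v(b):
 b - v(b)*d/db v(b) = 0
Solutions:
 v(b) = -sqrt(C1 + b^2)
 v(b) = sqrt(C1 + b^2)


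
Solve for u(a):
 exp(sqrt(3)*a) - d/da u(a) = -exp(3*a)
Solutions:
 u(a) = C1 + exp(3*a)/3 + sqrt(3)*exp(sqrt(3)*a)/3


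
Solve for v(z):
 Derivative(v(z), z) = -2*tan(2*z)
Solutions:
 v(z) = C1 + log(cos(2*z))


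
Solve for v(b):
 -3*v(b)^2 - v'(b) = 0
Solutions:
 v(b) = 1/(C1 + 3*b)


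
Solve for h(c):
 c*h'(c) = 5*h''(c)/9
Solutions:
 h(c) = C1 + C2*erfi(3*sqrt(10)*c/10)


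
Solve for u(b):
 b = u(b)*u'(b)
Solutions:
 u(b) = -sqrt(C1 + b^2)
 u(b) = sqrt(C1 + b^2)


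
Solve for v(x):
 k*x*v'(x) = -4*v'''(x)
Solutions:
 v(x) = C1 + Integral(C2*airyai(2^(1/3)*x*(-k)^(1/3)/2) + C3*airybi(2^(1/3)*x*(-k)^(1/3)/2), x)


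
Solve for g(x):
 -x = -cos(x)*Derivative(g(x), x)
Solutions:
 g(x) = C1 + Integral(x/cos(x), x)


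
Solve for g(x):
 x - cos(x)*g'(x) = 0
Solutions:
 g(x) = C1 + Integral(x/cos(x), x)


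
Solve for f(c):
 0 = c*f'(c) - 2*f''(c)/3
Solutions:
 f(c) = C1 + C2*erfi(sqrt(3)*c/2)


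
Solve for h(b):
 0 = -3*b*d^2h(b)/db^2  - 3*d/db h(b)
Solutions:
 h(b) = C1 + C2*log(b)


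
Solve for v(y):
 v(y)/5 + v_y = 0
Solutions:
 v(y) = C1*exp(-y/5)


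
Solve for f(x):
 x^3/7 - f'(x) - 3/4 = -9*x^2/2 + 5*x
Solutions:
 f(x) = C1 + x^4/28 + 3*x^3/2 - 5*x^2/2 - 3*x/4


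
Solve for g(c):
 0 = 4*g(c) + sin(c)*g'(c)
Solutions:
 g(c) = C1*(cos(c)^2 + 2*cos(c) + 1)/(cos(c)^2 - 2*cos(c) + 1)


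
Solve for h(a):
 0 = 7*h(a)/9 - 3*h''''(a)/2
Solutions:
 h(a) = C1*exp(-42^(1/4)*a/3) + C2*exp(42^(1/4)*a/3) + C3*sin(42^(1/4)*a/3) + C4*cos(42^(1/4)*a/3)


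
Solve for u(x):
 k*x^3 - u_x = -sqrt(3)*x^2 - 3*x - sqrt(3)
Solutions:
 u(x) = C1 + k*x^4/4 + sqrt(3)*x^3/3 + 3*x^2/2 + sqrt(3)*x


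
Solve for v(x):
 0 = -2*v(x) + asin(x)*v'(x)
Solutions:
 v(x) = C1*exp(2*Integral(1/asin(x), x))


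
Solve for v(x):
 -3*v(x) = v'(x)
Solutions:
 v(x) = C1*exp(-3*x)


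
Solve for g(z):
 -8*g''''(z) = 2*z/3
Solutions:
 g(z) = C1 + C2*z + C3*z^2 + C4*z^3 - z^5/1440


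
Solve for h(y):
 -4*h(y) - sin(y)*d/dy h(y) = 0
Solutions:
 h(y) = C1*(cos(y)^2 + 2*cos(y) + 1)/(cos(y)^2 - 2*cos(y) + 1)


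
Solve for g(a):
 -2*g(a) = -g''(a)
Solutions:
 g(a) = C1*exp(-sqrt(2)*a) + C2*exp(sqrt(2)*a)


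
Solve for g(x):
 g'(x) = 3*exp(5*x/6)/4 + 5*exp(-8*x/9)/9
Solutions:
 g(x) = C1 + 9*exp(5*x/6)/10 - 5*exp(-8*x/9)/8


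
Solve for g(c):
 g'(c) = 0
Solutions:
 g(c) = C1


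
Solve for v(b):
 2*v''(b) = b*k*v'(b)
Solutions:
 v(b) = Piecewise((-sqrt(pi)*C1*erf(b*sqrt(-k)/2)/sqrt(-k) - C2, (k > 0) | (k < 0)), (-C1*b - C2, True))


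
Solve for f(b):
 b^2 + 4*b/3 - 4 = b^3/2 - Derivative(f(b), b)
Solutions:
 f(b) = C1 + b^4/8 - b^3/3 - 2*b^2/3 + 4*b


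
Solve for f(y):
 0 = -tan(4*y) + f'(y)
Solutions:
 f(y) = C1 - log(cos(4*y))/4


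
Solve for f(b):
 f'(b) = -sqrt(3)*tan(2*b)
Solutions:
 f(b) = C1 + sqrt(3)*log(cos(2*b))/2


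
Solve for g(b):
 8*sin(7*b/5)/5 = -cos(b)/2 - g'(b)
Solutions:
 g(b) = C1 - sin(b)/2 + 8*cos(7*b/5)/7


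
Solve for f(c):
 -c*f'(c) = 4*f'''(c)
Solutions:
 f(c) = C1 + Integral(C2*airyai(-2^(1/3)*c/2) + C3*airybi(-2^(1/3)*c/2), c)


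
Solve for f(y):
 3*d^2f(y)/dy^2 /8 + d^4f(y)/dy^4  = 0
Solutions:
 f(y) = C1 + C2*y + C3*sin(sqrt(6)*y/4) + C4*cos(sqrt(6)*y/4)


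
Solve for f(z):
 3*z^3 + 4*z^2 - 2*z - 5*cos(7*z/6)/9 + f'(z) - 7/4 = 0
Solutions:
 f(z) = C1 - 3*z^4/4 - 4*z^3/3 + z^2 + 7*z/4 + 10*sin(7*z/6)/21


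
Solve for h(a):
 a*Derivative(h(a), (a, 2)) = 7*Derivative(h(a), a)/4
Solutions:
 h(a) = C1 + C2*a^(11/4)


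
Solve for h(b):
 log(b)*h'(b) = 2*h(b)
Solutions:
 h(b) = C1*exp(2*li(b))


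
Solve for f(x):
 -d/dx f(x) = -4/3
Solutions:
 f(x) = C1 + 4*x/3


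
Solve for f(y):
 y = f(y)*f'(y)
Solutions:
 f(y) = -sqrt(C1 + y^2)
 f(y) = sqrt(C1 + y^2)


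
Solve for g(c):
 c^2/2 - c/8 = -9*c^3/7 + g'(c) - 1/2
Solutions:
 g(c) = C1 + 9*c^4/28 + c^3/6 - c^2/16 + c/2


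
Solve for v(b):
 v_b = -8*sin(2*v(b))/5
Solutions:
 8*b/5 + log(cos(2*v(b)) - 1)/4 - log(cos(2*v(b)) + 1)/4 = C1


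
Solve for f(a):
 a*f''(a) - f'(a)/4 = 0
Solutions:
 f(a) = C1 + C2*a^(5/4)


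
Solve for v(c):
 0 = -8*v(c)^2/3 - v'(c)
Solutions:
 v(c) = 3/(C1 + 8*c)


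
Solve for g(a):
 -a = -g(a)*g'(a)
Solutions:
 g(a) = -sqrt(C1 + a^2)
 g(a) = sqrt(C1 + a^2)


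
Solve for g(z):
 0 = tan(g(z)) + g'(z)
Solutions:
 g(z) = pi - asin(C1*exp(-z))
 g(z) = asin(C1*exp(-z))


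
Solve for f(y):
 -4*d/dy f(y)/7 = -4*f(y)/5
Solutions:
 f(y) = C1*exp(7*y/5)


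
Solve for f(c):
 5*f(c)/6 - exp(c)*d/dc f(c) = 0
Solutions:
 f(c) = C1*exp(-5*exp(-c)/6)


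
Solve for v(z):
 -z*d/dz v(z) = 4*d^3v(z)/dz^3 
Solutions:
 v(z) = C1 + Integral(C2*airyai(-2^(1/3)*z/2) + C3*airybi(-2^(1/3)*z/2), z)


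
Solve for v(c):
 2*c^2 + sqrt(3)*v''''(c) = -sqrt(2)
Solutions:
 v(c) = C1 + C2*c + C3*c^2 + C4*c^3 - sqrt(3)*c^6/540 - sqrt(6)*c^4/72


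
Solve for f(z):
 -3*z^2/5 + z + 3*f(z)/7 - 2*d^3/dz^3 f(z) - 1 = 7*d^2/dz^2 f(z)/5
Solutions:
 f(z) = C1*exp(-z*(343*7^(1/3)/(180*sqrt(9655) + 17849)^(1/3) + 98 + 7^(2/3)*(180*sqrt(9655) + 17849)^(1/3))/420)*sin(sqrt(3)*7^(1/3)*z*(-7^(1/3)*(180*sqrt(9655) + 17849)^(1/3) + 343/(180*sqrt(9655) + 17849)^(1/3))/420) + C2*exp(-z*(343*7^(1/3)/(180*sqrt(9655) + 17849)^(1/3) + 98 + 7^(2/3)*(180*sqrt(9655) + 17849)^(1/3))/420)*cos(sqrt(3)*7^(1/3)*z*(-7^(1/3)*(180*sqrt(9655) + 17849)^(1/3) + 343/(180*sqrt(9655) + 17849)^(1/3))/420) + C3*exp(z*(-49 + 343*7^(1/3)/(180*sqrt(9655) + 17849)^(1/3) + 7^(2/3)*(180*sqrt(9655) + 17849)^(1/3))/210) + 7*z^2/5 - 7*z/3 + 287/25


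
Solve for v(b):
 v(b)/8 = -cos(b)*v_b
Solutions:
 v(b) = C1*(sin(b) - 1)^(1/16)/(sin(b) + 1)^(1/16)


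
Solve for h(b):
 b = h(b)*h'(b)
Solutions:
 h(b) = -sqrt(C1 + b^2)
 h(b) = sqrt(C1 + b^2)


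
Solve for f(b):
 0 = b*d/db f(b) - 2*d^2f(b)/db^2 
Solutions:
 f(b) = C1 + C2*erfi(b/2)


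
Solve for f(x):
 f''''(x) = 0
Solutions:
 f(x) = C1 + C2*x + C3*x^2 + C4*x^3


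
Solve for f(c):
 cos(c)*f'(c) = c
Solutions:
 f(c) = C1 + Integral(c/cos(c), c)


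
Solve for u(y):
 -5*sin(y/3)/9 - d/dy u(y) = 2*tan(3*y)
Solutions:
 u(y) = C1 + 2*log(cos(3*y))/3 + 5*cos(y/3)/3


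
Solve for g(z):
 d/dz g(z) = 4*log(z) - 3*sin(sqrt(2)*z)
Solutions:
 g(z) = C1 + 4*z*log(z) - 4*z + 3*sqrt(2)*cos(sqrt(2)*z)/2


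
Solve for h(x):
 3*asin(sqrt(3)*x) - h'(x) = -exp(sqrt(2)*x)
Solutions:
 h(x) = C1 + 3*x*asin(sqrt(3)*x) + sqrt(3)*sqrt(1 - 3*x^2) + sqrt(2)*exp(sqrt(2)*x)/2


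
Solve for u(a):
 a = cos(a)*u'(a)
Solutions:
 u(a) = C1 + Integral(a/cos(a), a)


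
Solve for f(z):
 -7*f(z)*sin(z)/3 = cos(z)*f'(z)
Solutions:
 f(z) = C1*cos(z)^(7/3)


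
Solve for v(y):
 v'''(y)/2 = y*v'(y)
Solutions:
 v(y) = C1 + Integral(C2*airyai(2^(1/3)*y) + C3*airybi(2^(1/3)*y), y)


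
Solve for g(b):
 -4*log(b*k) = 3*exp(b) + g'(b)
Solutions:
 g(b) = C1 - 4*b*log(b*k) + 4*b - 3*exp(b)


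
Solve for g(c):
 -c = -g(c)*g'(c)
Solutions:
 g(c) = -sqrt(C1 + c^2)
 g(c) = sqrt(C1 + c^2)


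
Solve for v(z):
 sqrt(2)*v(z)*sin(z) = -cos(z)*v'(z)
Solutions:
 v(z) = C1*cos(z)^(sqrt(2))


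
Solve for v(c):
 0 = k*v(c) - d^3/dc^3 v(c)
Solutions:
 v(c) = C1*exp(c*k^(1/3)) + C2*exp(c*k^(1/3)*(-1 + sqrt(3)*I)/2) + C3*exp(-c*k^(1/3)*(1 + sqrt(3)*I)/2)


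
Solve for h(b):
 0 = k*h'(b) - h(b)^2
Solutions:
 h(b) = -k/(C1*k + b)


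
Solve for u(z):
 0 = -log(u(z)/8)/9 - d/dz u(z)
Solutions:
 -9*Integral(1/(-log(_y) + 3*log(2)), (_y, u(z))) = C1 - z


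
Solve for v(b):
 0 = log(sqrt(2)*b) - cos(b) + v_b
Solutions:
 v(b) = C1 - b*log(b) - b*log(2)/2 + b + sin(b)


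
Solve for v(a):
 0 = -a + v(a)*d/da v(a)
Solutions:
 v(a) = -sqrt(C1 + a^2)
 v(a) = sqrt(C1 + a^2)


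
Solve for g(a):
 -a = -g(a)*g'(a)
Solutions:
 g(a) = -sqrt(C1 + a^2)
 g(a) = sqrt(C1 + a^2)


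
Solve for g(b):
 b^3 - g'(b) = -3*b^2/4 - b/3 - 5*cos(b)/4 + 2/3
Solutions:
 g(b) = C1 + b^4/4 + b^3/4 + b^2/6 - 2*b/3 + 5*sin(b)/4


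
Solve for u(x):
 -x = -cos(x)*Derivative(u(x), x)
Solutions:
 u(x) = C1 + Integral(x/cos(x), x)


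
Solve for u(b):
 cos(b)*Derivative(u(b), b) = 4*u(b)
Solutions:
 u(b) = C1*(sin(b)^2 + 2*sin(b) + 1)/(sin(b)^2 - 2*sin(b) + 1)


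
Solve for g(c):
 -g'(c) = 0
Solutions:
 g(c) = C1


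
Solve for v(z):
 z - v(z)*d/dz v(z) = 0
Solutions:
 v(z) = -sqrt(C1 + z^2)
 v(z) = sqrt(C1 + z^2)


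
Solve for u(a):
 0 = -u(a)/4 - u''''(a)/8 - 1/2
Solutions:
 u(a) = (C1*sin(2^(3/4)*a/2) + C2*cos(2^(3/4)*a/2))*exp(-2^(3/4)*a/2) + (C3*sin(2^(3/4)*a/2) + C4*cos(2^(3/4)*a/2))*exp(2^(3/4)*a/2) - 2


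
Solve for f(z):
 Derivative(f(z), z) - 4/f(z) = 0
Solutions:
 f(z) = -sqrt(C1 + 8*z)
 f(z) = sqrt(C1 + 8*z)


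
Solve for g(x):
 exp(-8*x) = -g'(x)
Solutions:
 g(x) = C1 + exp(-8*x)/8


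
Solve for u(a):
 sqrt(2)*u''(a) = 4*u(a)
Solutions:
 u(a) = C1*exp(-2^(3/4)*a) + C2*exp(2^(3/4)*a)


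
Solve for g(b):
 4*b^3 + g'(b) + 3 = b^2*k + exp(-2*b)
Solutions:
 g(b) = C1 - b^4 + b^3*k/3 - 3*b - exp(-2*b)/2


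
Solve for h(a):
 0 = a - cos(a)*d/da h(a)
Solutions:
 h(a) = C1 + Integral(a/cos(a), a)


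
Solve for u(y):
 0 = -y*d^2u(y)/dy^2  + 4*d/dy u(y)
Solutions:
 u(y) = C1 + C2*y^5


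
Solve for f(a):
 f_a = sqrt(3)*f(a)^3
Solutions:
 f(a) = -sqrt(2)*sqrt(-1/(C1 + sqrt(3)*a))/2
 f(a) = sqrt(2)*sqrt(-1/(C1 + sqrt(3)*a))/2


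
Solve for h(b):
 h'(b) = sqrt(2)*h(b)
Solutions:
 h(b) = C1*exp(sqrt(2)*b)


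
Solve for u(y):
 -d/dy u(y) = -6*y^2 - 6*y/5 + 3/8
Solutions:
 u(y) = C1 + 2*y^3 + 3*y^2/5 - 3*y/8


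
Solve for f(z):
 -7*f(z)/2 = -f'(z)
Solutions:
 f(z) = C1*exp(7*z/2)


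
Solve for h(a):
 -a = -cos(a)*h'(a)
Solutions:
 h(a) = C1 + Integral(a/cos(a), a)


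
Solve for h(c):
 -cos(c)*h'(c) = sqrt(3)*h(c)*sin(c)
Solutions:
 h(c) = C1*cos(c)^(sqrt(3))


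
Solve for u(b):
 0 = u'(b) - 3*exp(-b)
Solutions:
 u(b) = C1 - 3*exp(-b)


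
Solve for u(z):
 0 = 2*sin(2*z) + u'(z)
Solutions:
 u(z) = C1 + cos(2*z)


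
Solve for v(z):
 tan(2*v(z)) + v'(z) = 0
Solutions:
 v(z) = -asin(C1*exp(-2*z))/2 + pi/2
 v(z) = asin(C1*exp(-2*z))/2


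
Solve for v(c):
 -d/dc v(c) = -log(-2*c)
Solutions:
 v(c) = C1 + c*log(-c) + c*(-1 + log(2))


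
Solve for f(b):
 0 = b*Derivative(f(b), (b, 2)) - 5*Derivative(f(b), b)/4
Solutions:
 f(b) = C1 + C2*b^(9/4)


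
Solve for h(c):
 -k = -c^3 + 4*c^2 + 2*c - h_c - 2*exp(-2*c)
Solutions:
 h(c) = C1 - c^4/4 + 4*c^3/3 + c^2 + c*k + exp(-2*c)


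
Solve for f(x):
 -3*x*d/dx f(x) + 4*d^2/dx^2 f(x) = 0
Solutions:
 f(x) = C1 + C2*erfi(sqrt(6)*x/4)


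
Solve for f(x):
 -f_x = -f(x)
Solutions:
 f(x) = C1*exp(x)


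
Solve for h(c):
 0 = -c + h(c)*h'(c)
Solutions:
 h(c) = -sqrt(C1 + c^2)
 h(c) = sqrt(C1 + c^2)


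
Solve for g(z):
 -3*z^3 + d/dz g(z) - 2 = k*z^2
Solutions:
 g(z) = C1 + k*z^3/3 + 3*z^4/4 + 2*z


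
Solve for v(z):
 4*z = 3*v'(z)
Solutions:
 v(z) = C1 + 2*z^2/3


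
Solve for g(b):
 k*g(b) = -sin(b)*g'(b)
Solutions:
 g(b) = C1*exp(k*(-log(cos(b) - 1) + log(cos(b) + 1))/2)


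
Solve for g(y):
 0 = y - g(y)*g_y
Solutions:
 g(y) = -sqrt(C1 + y^2)
 g(y) = sqrt(C1 + y^2)


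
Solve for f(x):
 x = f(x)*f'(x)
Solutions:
 f(x) = -sqrt(C1 + x^2)
 f(x) = sqrt(C1 + x^2)


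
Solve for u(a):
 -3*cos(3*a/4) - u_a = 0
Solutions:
 u(a) = C1 - 4*sin(3*a/4)


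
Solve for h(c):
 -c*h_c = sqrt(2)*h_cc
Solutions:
 h(c) = C1 + C2*erf(2^(1/4)*c/2)


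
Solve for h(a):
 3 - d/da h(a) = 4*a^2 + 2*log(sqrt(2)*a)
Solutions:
 h(a) = C1 - 4*a^3/3 - 2*a*log(a) - a*log(2) + 5*a


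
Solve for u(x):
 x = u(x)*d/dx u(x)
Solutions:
 u(x) = -sqrt(C1 + x^2)
 u(x) = sqrt(C1 + x^2)


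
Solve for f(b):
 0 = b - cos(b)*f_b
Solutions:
 f(b) = C1 + Integral(b/cos(b), b)


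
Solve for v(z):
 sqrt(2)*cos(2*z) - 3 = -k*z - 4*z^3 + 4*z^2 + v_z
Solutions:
 v(z) = C1 + k*z^2/2 + z^4 - 4*z^3/3 - 3*z + sqrt(2)*sin(2*z)/2


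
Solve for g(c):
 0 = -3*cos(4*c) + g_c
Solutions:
 g(c) = C1 + 3*sin(4*c)/4


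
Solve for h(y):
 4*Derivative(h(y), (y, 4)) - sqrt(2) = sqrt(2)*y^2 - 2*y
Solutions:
 h(y) = C1 + C2*y + C3*y^2 + C4*y^3 + sqrt(2)*y^6/1440 - y^5/240 + sqrt(2)*y^4/96


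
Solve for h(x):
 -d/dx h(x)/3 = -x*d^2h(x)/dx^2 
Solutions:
 h(x) = C1 + C2*x^(4/3)


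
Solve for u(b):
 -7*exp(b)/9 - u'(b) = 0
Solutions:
 u(b) = C1 - 7*exp(b)/9


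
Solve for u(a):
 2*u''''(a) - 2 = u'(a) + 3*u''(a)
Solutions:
 u(a) = C1 + C2*exp(-a) + C3*exp(a*(1 - sqrt(3))/2) + C4*exp(a*(1 + sqrt(3))/2) - 2*a


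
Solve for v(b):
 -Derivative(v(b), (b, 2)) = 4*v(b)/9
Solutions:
 v(b) = C1*sin(2*b/3) + C2*cos(2*b/3)


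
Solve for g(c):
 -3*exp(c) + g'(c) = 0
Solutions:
 g(c) = C1 + 3*exp(c)


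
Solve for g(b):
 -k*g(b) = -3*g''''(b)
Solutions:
 g(b) = C1*exp(-3^(3/4)*b*k^(1/4)/3) + C2*exp(3^(3/4)*b*k^(1/4)/3) + C3*exp(-3^(3/4)*I*b*k^(1/4)/3) + C4*exp(3^(3/4)*I*b*k^(1/4)/3)


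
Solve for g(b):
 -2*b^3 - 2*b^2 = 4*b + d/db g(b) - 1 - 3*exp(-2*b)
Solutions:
 g(b) = C1 - b^4/2 - 2*b^3/3 - 2*b^2 + b - 3*exp(-2*b)/2


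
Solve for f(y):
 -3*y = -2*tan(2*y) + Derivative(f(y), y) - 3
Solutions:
 f(y) = C1 - 3*y^2/2 + 3*y - log(cos(2*y))


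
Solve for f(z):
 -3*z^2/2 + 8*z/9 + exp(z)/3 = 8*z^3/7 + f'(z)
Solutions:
 f(z) = C1 - 2*z^4/7 - z^3/2 + 4*z^2/9 + exp(z)/3


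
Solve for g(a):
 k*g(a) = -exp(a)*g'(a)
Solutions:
 g(a) = C1*exp(k*exp(-a))


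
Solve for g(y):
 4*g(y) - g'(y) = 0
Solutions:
 g(y) = C1*exp(4*y)


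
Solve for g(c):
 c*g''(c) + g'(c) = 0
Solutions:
 g(c) = C1 + C2*log(c)


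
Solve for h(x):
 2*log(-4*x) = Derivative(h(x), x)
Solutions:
 h(x) = C1 + 2*x*log(-x) + 2*x*(-1 + 2*log(2))


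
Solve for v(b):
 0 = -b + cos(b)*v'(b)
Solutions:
 v(b) = C1 + Integral(b/cos(b), b)


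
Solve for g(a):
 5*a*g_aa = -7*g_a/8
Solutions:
 g(a) = C1 + C2*a^(33/40)


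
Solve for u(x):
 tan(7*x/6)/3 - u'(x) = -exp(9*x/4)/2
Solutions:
 u(x) = C1 + 2*exp(9*x/4)/9 - 2*log(cos(7*x/6))/7


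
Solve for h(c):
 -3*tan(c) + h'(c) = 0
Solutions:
 h(c) = C1 - 3*log(cos(c))


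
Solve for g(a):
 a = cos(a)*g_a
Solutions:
 g(a) = C1 + Integral(a/cos(a), a)


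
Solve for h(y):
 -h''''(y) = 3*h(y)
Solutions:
 h(y) = (C1*sin(sqrt(2)*3^(1/4)*y/2) + C2*cos(sqrt(2)*3^(1/4)*y/2))*exp(-sqrt(2)*3^(1/4)*y/2) + (C3*sin(sqrt(2)*3^(1/4)*y/2) + C4*cos(sqrt(2)*3^(1/4)*y/2))*exp(sqrt(2)*3^(1/4)*y/2)


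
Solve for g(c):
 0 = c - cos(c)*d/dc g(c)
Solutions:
 g(c) = C1 + Integral(c/cos(c), c)


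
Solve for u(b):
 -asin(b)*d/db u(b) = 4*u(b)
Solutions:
 u(b) = C1*exp(-4*Integral(1/asin(b), b))


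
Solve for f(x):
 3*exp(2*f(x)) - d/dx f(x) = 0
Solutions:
 f(x) = log(-sqrt(-1/(C1 + 3*x))) - log(2)/2
 f(x) = log(-1/(C1 + 3*x))/2 - log(2)/2


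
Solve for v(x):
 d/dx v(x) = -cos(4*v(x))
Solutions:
 v(x) = -asin((C1 + exp(8*x))/(C1 - exp(8*x)))/4 + pi/4
 v(x) = asin((C1 + exp(8*x))/(C1 - exp(8*x)))/4


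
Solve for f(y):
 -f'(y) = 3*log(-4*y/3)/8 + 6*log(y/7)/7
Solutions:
 f(y) = C1 - 69*y*log(y)/56 + 3*y*(-14*log(2) + 7*log(3) + 23 + 16*log(7) - 7*I*pi)/56


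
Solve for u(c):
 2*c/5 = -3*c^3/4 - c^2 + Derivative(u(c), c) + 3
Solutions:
 u(c) = C1 + 3*c^4/16 + c^3/3 + c^2/5 - 3*c


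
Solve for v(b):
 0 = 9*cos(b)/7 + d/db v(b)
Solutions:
 v(b) = C1 - 9*sin(b)/7


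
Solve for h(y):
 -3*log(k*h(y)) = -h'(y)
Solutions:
 li(k*h(y))/k = C1 + 3*y


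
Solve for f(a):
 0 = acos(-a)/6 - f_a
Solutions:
 f(a) = C1 + a*acos(-a)/6 + sqrt(1 - a^2)/6


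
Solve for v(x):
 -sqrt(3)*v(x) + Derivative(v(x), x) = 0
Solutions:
 v(x) = C1*exp(sqrt(3)*x)


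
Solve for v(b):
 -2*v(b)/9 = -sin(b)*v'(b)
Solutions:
 v(b) = C1*(cos(b) - 1)^(1/9)/(cos(b) + 1)^(1/9)


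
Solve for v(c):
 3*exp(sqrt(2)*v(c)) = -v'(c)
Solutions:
 v(c) = sqrt(2)*(2*log(1/(C1 + 3*c)) - log(2))/4


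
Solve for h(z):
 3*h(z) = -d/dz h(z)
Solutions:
 h(z) = C1*exp(-3*z)


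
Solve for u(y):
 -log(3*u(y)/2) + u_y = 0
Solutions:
 Integral(1/(-log(_y) - log(3) + log(2)), (_y, u(y))) = C1 - y


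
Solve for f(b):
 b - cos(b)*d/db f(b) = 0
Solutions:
 f(b) = C1 + Integral(b/cos(b), b)


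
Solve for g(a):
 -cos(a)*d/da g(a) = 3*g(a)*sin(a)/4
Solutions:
 g(a) = C1*cos(a)^(3/4)


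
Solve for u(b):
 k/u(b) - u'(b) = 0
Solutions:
 u(b) = -sqrt(C1 + 2*b*k)
 u(b) = sqrt(C1 + 2*b*k)


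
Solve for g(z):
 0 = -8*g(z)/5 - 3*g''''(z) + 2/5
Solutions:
 g(z) = (C1*sin(15^(3/4)*2^(1/4)*z/15) + C2*cos(15^(3/4)*2^(1/4)*z/15))*exp(-15^(3/4)*2^(1/4)*z/15) + (C3*sin(15^(3/4)*2^(1/4)*z/15) + C4*cos(15^(3/4)*2^(1/4)*z/15))*exp(15^(3/4)*2^(1/4)*z/15) + 1/4


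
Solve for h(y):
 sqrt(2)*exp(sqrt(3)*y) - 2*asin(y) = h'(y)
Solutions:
 h(y) = C1 - 2*y*asin(y) - 2*sqrt(1 - y^2) + sqrt(6)*exp(sqrt(3)*y)/3


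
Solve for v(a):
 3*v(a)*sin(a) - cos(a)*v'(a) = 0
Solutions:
 v(a) = C1/cos(a)^3


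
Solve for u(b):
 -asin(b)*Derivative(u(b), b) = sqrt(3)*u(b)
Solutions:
 u(b) = C1*exp(-sqrt(3)*Integral(1/asin(b), b))


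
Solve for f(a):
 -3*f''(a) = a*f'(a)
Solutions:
 f(a) = C1 + C2*erf(sqrt(6)*a/6)


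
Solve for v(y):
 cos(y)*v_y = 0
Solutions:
 v(y) = C1


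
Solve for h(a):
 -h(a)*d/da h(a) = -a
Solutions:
 h(a) = -sqrt(C1 + a^2)
 h(a) = sqrt(C1 + a^2)


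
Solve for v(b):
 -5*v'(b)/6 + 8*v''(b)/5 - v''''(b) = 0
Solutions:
 v(b) = C1 + C2*exp(30^(1/3)*b*(16*30^(1/3)/(13*sqrt(105) + 375)^(1/3) + (13*sqrt(105) + 375)^(1/3))/60)*sin(10^(1/3)*3^(1/6)*b*(-3^(2/3)*(13*sqrt(105) + 375)^(1/3) + 48*10^(1/3)/(13*sqrt(105) + 375)^(1/3))/60) + C3*exp(30^(1/3)*b*(16*30^(1/3)/(13*sqrt(105) + 375)^(1/3) + (13*sqrt(105) + 375)^(1/3))/60)*cos(10^(1/3)*3^(1/6)*b*(-3^(2/3)*(13*sqrt(105) + 375)^(1/3) + 48*10^(1/3)/(13*sqrt(105) + 375)^(1/3))/60) + C4*exp(-30^(1/3)*b*(16*30^(1/3)/(13*sqrt(105) + 375)^(1/3) + (13*sqrt(105) + 375)^(1/3))/30)


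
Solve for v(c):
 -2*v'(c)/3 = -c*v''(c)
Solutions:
 v(c) = C1 + C2*c^(5/3)


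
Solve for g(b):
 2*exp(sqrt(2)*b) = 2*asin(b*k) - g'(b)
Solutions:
 g(b) = C1 + 2*Piecewise((b*asin(b*k) + sqrt(-b^2*k^2 + 1)/k, Ne(k, 0)), (0, True)) - sqrt(2)*exp(sqrt(2)*b)


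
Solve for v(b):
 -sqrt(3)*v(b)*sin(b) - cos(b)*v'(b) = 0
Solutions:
 v(b) = C1*cos(b)^(sqrt(3))


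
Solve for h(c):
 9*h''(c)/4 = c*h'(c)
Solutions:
 h(c) = C1 + C2*erfi(sqrt(2)*c/3)


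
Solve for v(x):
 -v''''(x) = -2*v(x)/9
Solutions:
 v(x) = C1*exp(-2^(1/4)*sqrt(3)*x/3) + C2*exp(2^(1/4)*sqrt(3)*x/3) + C3*sin(2^(1/4)*sqrt(3)*x/3) + C4*cos(2^(1/4)*sqrt(3)*x/3)


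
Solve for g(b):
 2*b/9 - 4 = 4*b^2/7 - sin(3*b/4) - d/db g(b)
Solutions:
 g(b) = C1 + 4*b^3/21 - b^2/9 + 4*b + 4*cos(3*b/4)/3


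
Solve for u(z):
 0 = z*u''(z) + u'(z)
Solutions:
 u(z) = C1 + C2*log(z)


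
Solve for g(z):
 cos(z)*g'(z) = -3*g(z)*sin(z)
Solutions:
 g(z) = C1*cos(z)^3


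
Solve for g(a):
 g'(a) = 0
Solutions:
 g(a) = C1


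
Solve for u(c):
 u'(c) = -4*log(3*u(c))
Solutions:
 Integral(1/(log(_y) + log(3)), (_y, u(c)))/4 = C1 - c


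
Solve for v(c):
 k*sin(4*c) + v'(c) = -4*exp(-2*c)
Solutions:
 v(c) = C1 + k*cos(4*c)/4 + 2*exp(-2*c)


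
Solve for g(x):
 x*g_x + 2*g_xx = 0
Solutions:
 g(x) = C1 + C2*erf(x/2)


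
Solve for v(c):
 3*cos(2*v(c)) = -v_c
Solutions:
 v(c) = -asin((C1 + exp(12*c))/(C1 - exp(12*c)))/2 + pi/2
 v(c) = asin((C1 + exp(12*c))/(C1 - exp(12*c)))/2


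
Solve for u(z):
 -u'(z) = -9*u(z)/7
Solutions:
 u(z) = C1*exp(9*z/7)


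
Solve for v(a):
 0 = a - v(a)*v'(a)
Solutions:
 v(a) = -sqrt(C1 + a^2)
 v(a) = sqrt(C1 + a^2)


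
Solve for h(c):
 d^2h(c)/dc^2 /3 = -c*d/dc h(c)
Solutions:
 h(c) = C1 + C2*erf(sqrt(6)*c/2)


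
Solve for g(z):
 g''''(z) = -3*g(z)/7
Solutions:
 g(z) = (C1*sin(sqrt(2)*3^(1/4)*7^(3/4)*z/14) + C2*cos(sqrt(2)*3^(1/4)*7^(3/4)*z/14))*exp(-sqrt(2)*3^(1/4)*7^(3/4)*z/14) + (C3*sin(sqrt(2)*3^(1/4)*7^(3/4)*z/14) + C4*cos(sqrt(2)*3^(1/4)*7^(3/4)*z/14))*exp(sqrt(2)*3^(1/4)*7^(3/4)*z/14)


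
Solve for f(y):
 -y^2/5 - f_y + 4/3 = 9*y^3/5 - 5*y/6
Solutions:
 f(y) = C1 - 9*y^4/20 - y^3/15 + 5*y^2/12 + 4*y/3


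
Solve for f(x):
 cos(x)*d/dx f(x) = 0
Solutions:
 f(x) = C1


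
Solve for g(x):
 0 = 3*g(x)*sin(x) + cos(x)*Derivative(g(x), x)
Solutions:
 g(x) = C1*cos(x)^3


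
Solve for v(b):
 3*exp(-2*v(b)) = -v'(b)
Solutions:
 v(b) = log(-sqrt(C1 - 6*b))
 v(b) = log(C1 - 6*b)/2


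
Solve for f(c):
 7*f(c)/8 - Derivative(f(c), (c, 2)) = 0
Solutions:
 f(c) = C1*exp(-sqrt(14)*c/4) + C2*exp(sqrt(14)*c/4)


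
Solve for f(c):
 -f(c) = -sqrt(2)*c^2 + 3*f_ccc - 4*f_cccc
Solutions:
 f(c) = C1*exp(c*(-2 - 11/(199 + 6*sqrt(1137))^(1/3) + (199 + 6*sqrt(1137))^(1/3))/24)*sin(sqrt(3)*c*(11/(199 + 6*sqrt(1137))^(1/3) + (199 + 6*sqrt(1137))^(1/3))/24) + C2*exp(c*(-2 - 11/(199 + 6*sqrt(1137))^(1/3) + (199 + 6*sqrt(1137))^(1/3))/24)*cos(sqrt(3)*c*(11/(199 + 6*sqrt(1137))^(1/3) + (199 + 6*sqrt(1137))^(1/3))/24) + C3*exp(c) + C4*exp(c*(-(199 + 6*sqrt(1137))^(1/3) - 1 + 11/(199 + 6*sqrt(1137))^(1/3))/12) + sqrt(2)*c^2


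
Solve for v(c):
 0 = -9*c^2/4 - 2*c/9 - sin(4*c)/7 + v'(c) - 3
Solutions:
 v(c) = C1 + 3*c^3/4 + c^2/9 + 3*c - cos(4*c)/28


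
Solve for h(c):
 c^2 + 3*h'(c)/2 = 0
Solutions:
 h(c) = C1 - 2*c^3/9


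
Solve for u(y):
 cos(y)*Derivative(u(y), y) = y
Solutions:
 u(y) = C1 + Integral(y/cos(y), y)


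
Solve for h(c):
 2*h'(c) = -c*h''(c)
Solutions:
 h(c) = C1 + C2/c


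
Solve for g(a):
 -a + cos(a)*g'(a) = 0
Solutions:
 g(a) = C1 + Integral(a/cos(a), a)


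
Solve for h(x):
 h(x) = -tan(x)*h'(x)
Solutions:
 h(x) = C1/sin(x)


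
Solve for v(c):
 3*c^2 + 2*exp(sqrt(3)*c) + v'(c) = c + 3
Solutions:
 v(c) = C1 - c^3 + c^2/2 + 3*c - 2*sqrt(3)*exp(sqrt(3)*c)/3


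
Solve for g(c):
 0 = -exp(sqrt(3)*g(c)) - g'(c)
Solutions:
 g(c) = sqrt(3)*(2*log(1/(C1 + c)) - log(3))/6


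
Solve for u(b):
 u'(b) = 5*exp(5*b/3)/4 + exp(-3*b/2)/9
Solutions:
 u(b) = C1 + 3*exp(5*b/3)/4 - 2*exp(-3*b/2)/27


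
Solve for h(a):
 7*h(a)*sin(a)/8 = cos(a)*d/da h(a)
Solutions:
 h(a) = C1/cos(a)^(7/8)


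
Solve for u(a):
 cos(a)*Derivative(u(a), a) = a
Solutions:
 u(a) = C1 + Integral(a/cos(a), a)


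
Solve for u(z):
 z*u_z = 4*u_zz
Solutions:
 u(z) = C1 + C2*erfi(sqrt(2)*z/4)


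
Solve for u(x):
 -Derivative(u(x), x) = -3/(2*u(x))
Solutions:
 u(x) = -sqrt(C1 + 3*x)
 u(x) = sqrt(C1 + 3*x)


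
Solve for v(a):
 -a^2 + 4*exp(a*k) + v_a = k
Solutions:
 v(a) = C1 + a^3/3 + a*k - 4*exp(a*k)/k


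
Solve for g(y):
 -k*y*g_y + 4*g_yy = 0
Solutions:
 g(y) = Piecewise((-sqrt(2)*sqrt(pi)*C1*erf(sqrt(2)*y*sqrt(-k)/4)/sqrt(-k) - C2, (k > 0) | (k < 0)), (-C1*y - C2, True))


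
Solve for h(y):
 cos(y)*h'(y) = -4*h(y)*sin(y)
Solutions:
 h(y) = C1*cos(y)^4


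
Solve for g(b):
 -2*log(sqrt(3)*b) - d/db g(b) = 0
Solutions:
 g(b) = C1 - 2*b*log(b) - b*log(3) + 2*b


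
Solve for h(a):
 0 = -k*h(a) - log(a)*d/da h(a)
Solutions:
 h(a) = C1*exp(-k*li(a))


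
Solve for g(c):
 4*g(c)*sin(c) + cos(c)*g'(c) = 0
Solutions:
 g(c) = C1*cos(c)^4


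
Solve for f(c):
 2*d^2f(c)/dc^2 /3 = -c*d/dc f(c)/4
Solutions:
 f(c) = C1 + C2*erf(sqrt(3)*c/4)


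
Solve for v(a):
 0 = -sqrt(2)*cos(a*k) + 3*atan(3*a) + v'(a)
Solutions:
 v(a) = C1 - 3*a*atan(3*a) + sqrt(2)*Piecewise((sin(a*k)/k, Ne(k, 0)), (a, True)) + log(9*a^2 + 1)/2


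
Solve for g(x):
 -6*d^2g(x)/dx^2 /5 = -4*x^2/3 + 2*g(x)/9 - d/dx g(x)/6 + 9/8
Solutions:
 g(x) = 6*x^2 + 9*x + (C1*sin(sqrt(935)*x/72) + C2*cos(sqrt(935)*x/72))*exp(5*x/72) - 5049/80


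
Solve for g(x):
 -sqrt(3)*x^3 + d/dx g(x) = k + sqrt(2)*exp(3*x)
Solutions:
 g(x) = C1 + k*x + sqrt(3)*x^4/4 + sqrt(2)*exp(3*x)/3


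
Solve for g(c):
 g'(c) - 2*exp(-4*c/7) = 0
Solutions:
 g(c) = C1 - 7*exp(-4*c/7)/2


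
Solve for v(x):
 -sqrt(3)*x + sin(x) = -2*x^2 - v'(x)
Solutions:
 v(x) = C1 - 2*x^3/3 + sqrt(3)*x^2/2 + cos(x)


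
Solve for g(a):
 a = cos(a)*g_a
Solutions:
 g(a) = C1 + Integral(a/cos(a), a)


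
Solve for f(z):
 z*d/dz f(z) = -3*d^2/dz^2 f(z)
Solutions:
 f(z) = C1 + C2*erf(sqrt(6)*z/6)


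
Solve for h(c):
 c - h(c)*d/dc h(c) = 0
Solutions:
 h(c) = -sqrt(C1 + c^2)
 h(c) = sqrt(C1 + c^2)


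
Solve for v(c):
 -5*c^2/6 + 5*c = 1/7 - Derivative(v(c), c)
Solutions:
 v(c) = C1 + 5*c^3/18 - 5*c^2/2 + c/7


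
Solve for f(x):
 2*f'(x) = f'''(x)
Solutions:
 f(x) = C1 + C2*exp(-sqrt(2)*x) + C3*exp(sqrt(2)*x)


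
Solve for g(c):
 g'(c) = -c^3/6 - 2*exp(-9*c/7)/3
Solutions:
 g(c) = C1 - c^4/24 + 14*exp(-9*c/7)/27


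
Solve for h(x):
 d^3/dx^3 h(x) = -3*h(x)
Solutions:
 h(x) = C3*exp(-3^(1/3)*x) + (C1*sin(3^(5/6)*x/2) + C2*cos(3^(5/6)*x/2))*exp(3^(1/3)*x/2)


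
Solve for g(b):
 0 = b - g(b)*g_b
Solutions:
 g(b) = -sqrt(C1 + b^2)
 g(b) = sqrt(C1 + b^2)


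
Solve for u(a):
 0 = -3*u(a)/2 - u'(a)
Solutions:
 u(a) = C1*exp(-3*a/2)


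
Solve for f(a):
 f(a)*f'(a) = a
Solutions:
 f(a) = -sqrt(C1 + a^2)
 f(a) = sqrt(C1 + a^2)


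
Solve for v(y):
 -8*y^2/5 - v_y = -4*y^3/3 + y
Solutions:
 v(y) = C1 + y^4/3 - 8*y^3/15 - y^2/2


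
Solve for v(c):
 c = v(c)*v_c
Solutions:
 v(c) = -sqrt(C1 + c^2)
 v(c) = sqrt(C1 + c^2)


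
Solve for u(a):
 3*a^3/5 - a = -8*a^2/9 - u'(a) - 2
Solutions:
 u(a) = C1 - 3*a^4/20 - 8*a^3/27 + a^2/2 - 2*a


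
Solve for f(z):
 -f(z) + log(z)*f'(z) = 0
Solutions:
 f(z) = C1*exp(li(z))


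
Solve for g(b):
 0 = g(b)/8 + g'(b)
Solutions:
 g(b) = C1*exp(-b/8)


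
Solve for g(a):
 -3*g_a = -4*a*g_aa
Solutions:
 g(a) = C1 + C2*a^(7/4)


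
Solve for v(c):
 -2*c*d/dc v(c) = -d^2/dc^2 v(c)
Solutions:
 v(c) = C1 + C2*erfi(c)


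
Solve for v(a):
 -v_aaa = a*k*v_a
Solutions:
 v(a) = C1 + Integral(C2*airyai(a*(-k)^(1/3)) + C3*airybi(a*(-k)^(1/3)), a)


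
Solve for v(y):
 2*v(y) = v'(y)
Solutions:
 v(y) = C1*exp(2*y)


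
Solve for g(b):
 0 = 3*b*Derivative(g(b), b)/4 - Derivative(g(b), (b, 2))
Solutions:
 g(b) = C1 + C2*erfi(sqrt(6)*b/4)


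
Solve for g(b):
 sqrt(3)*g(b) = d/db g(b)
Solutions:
 g(b) = C1*exp(sqrt(3)*b)


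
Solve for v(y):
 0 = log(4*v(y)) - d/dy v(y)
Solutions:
 -Integral(1/(log(_y) + 2*log(2)), (_y, v(y))) = C1 - y


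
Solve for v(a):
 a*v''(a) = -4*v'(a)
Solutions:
 v(a) = C1 + C2/a^3


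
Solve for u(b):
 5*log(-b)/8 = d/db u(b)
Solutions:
 u(b) = C1 + 5*b*log(-b)/8 - 5*b/8


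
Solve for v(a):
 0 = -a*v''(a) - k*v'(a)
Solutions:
 v(a) = C1 + a^(1 - re(k))*(C2*sin(log(a)*Abs(im(k))) + C3*cos(log(a)*im(k)))


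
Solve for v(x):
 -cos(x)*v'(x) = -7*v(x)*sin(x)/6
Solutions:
 v(x) = C1/cos(x)^(7/6)


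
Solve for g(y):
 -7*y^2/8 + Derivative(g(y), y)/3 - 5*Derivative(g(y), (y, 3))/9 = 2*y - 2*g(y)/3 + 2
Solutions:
 g(y) = C1*exp(-5^(1/3)*y*(5^(1/3)/(2*sqrt(55) + 15)^(1/3) + (2*sqrt(55) + 15)^(1/3))/10)*sin(sqrt(3)*5^(1/3)*y*(-(2*sqrt(55) + 15)^(1/3) + 5^(1/3)/(2*sqrt(55) + 15)^(1/3))/10) + C2*exp(-5^(1/3)*y*(5^(1/3)/(2*sqrt(55) + 15)^(1/3) + (2*sqrt(55) + 15)^(1/3))/10)*cos(sqrt(3)*5^(1/3)*y*(-(2*sqrt(55) + 15)^(1/3) + 5^(1/3)/(2*sqrt(55) + 15)^(1/3))/10) + C3*exp(5^(1/3)*y*(5^(1/3)/(2*sqrt(55) + 15)^(1/3) + (2*sqrt(55) + 15)^(1/3))/5) + 21*y^2/16 + 27*y/16 + 69/32


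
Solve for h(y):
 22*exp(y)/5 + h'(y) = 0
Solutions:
 h(y) = C1 - 22*exp(y)/5


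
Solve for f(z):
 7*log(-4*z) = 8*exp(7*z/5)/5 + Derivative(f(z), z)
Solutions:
 f(z) = C1 + 7*z*log(-z) + 7*z*(-1 + 2*log(2)) - 8*exp(7*z/5)/7


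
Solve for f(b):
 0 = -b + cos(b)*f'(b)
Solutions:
 f(b) = C1 + Integral(b/cos(b), b)


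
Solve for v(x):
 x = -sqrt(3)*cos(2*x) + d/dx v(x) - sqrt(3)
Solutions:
 v(x) = C1 + x^2/2 + sqrt(3)*(x + sin(x)*cos(x))


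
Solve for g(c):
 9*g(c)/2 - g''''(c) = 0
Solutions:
 g(c) = C1*exp(-2^(3/4)*sqrt(3)*c/2) + C2*exp(2^(3/4)*sqrt(3)*c/2) + C3*sin(2^(3/4)*sqrt(3)*c/2) + C4*cos(2^(3/4)*sqrt(3)*c/2)


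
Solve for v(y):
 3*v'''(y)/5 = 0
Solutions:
 v(y) = C1 + C2*y + C3*y^2


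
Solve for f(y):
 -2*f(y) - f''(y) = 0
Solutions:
 f(y) = C1*sin(sqrt(2)*y) + C2*cos(sqrt(2)*y)


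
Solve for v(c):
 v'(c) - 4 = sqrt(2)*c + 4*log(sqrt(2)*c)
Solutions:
 v(c) = C1 + sqrt(2)*c^2/2 + 4*c*log(c) + c*log(4)


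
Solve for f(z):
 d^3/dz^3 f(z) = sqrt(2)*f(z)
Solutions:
 f(z) = C3*exp(2^(1/6)*z) + (C1*sin(2^(1/6)*sqrt(3)*z/2) + C2*cos(2^(1/6)*sqrt(3)*z/2))*exp(-2^(1/6)*z/2)


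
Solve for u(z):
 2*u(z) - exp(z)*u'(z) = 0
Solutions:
 u(z) = C1*exp(-2*exp(-z))


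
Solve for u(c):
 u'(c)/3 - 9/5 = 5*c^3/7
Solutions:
 u(c) = C1 + 15*c^4/28 + 27*c/5


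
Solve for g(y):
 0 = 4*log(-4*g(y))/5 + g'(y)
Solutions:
 5*Integral(1/(log(-_y) + 2*log(2)), (_y, g(y)))/4 = C1 - y


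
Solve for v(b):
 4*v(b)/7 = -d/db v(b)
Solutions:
 v(b) = C1*exp(-4*b/7)


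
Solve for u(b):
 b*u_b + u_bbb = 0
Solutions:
 u(b) = C1 + Integral(C2*airyai(-b) + C3*airybi(-b), b)


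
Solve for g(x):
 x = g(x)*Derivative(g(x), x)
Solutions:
 g(x) = -sqrt(C1 + x^2)
 g(x) = sqrt(C1 + x^2)


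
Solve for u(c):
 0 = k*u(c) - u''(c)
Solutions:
 u(c) = C1*exp(-c*sqrt(k)) + C2*exp(c*sqrt(k))


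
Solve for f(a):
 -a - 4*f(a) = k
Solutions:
 f(a) = -a/4 - k/4


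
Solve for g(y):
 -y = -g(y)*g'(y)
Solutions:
 g(y) = -sqrt(C1 + y^2)
 g(y) = sqrt(C1 + y^2)


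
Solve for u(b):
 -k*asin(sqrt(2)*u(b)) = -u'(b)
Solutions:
 Integral(1/asin(sqrt(2)*_y), (_y, u(b))) = C1 + b*k


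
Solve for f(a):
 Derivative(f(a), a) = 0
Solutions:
 f(a) = C1


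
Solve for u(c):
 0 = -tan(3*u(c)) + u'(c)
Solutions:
 u(c) = -asin(C1*exp(3*c))/3 + pi/3
 u(c) = asin(C1*exp(3*c))/3


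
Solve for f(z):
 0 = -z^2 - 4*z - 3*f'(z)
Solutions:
 f(z) = C1 - z^3/9 - 2*z^2/3


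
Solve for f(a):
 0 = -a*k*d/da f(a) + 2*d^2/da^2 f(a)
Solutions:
 f(a) = Piecewise((-sqrt(pi)*C1*erf(a*sqrt(-k)/2)/sqrt(-k) - C2, (k > 0) | (k < 0)), (-C1*a - C2, True))


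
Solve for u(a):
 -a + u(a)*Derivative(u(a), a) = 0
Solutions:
 u(a) = -sqrt(C1 + a^2)
 u(a) = sqrt(C1 + a^2)


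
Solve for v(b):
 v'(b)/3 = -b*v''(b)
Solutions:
 v(b) = C1 + C2*b^(2/3)


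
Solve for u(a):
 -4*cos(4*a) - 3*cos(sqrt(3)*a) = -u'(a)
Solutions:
 u(a) = C1 + sin(4*a) + sqrt(3)*sin(sqrt(3)*a)


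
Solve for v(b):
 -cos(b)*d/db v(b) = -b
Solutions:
 v(b) = C1 + Integral(b/cos(b), b)


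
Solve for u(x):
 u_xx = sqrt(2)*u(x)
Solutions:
 u(x) = C1*exp(-2^(1/4)*x) + C2*exp(2^(1/4)*x)


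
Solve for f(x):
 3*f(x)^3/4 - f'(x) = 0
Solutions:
 f(x) = -sqrt(2)*sqrt(-1/(C1 + 3*x))
 f(x) = sqrt(2)*sqrt(-1/(C1 + 3*x))


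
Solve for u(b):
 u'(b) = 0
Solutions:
 u(b) = C1


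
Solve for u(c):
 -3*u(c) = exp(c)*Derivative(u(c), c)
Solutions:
 u(c) = C1*exp(3*exp(-c))


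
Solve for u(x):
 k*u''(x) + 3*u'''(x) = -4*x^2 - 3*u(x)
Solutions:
 u(x) = C1*exp(-x*(2*2^(1/3)*k^2/(2*k^3 + sqrt(-4*k^6 + (2*k^3 + 729)^2) + 729)^(1/3) + 2*k + 2^(2/3)*(2*k^3 + sqrt(-4*k^6 + (2*k^3 + 729)^2) + 729)^(1/3))/18) + C2*exp(x*(-8*2^(1/3)*k^2/((-1 + sqrt(3)*I)*(2*k^3 + sqrt(-4*k^6 + (2*k^3 + 729)^2) + 729)^(1/3)) - 4*k + 2^(2/3)*(2*k^3 + sqrt(-4*k^6 + (2*k^3 + 729)^2) + 729)^(1/3) - 2^(2/3)*sqrt(3)*I*(2*k^3 + sqrt(-4*k^6 + (2*k^3 + 729)^2) + 729)^(1/3))/36) + C3*exp(x*(8*2^(1/3)*k^2/((1 + sqrt(3)*I)*(2*k^3 + sqrt(-4*k^6 + (2*k^3 + 729)^2) + 729)^(1/3)) - 4*k + 2^(2/3)*(2*k^3 + sqrt(-4*k^6 + (2*k^3 + 729)^2) + 729)^(1/3) + 2^(2/3)*sqrt(3)*I*(2*k^3 + sqrt(-4*k^6 + (2*k^3 + 729)^2) + 729)^(1/3))/36) + 8*k/9 - 4*x^2/3


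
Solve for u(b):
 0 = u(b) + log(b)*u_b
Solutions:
 u(b) = C1*exp(-li(b))


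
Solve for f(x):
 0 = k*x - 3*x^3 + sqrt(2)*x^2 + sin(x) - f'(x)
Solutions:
 f(x) = C1 + k*x^2/2 - 3*x^4/4 + sqrt(2)*x^3/3 - cos(x)


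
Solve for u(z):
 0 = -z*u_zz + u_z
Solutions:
 u(z) = C1 + C2*z^2


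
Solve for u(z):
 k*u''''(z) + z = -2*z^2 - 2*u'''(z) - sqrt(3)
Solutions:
 u(z) = C1 + C2*z + C3*z^2 + C4*exp(-2*z/k) - z^5/60 + z^4*(2*k - 1)/48 + z^3*(-2*k^2 + k - 2*sqrt(3))/24


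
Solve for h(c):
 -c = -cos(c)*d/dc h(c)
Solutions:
 h(c) = C1 + Integral(c/cos(c), c)


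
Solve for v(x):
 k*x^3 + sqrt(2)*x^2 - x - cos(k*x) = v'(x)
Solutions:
 v(x) = C1 + k*x^4/4 + sqrt(2)*x^3/3 - x^2/2 - sin(k*x)/k


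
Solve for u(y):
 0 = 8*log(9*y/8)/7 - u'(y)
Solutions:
 u(y) = C1 + 8*y*log(y)/7 - 24*y*log(2)/7 - 8*y/7 + 16*y*log(3)/7


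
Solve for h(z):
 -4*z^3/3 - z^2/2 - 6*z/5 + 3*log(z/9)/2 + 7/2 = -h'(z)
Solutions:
 h(z) = C1 + z^4/3 + z^3/6 + 3*z^2/5 - 3*z*log(z)/2 - 2*z + 3*z*log(3)


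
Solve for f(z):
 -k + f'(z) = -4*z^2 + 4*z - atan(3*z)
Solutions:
 f(z) = C1 + k*z - 4*z^3/3 + 2*z^2 - z*atan(3*z) + log(9*z^2 + 1)/6


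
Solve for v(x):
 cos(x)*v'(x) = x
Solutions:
 v(x) = C1 + Integral(x/cos(x), x)


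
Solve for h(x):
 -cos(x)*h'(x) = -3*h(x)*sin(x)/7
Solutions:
 h(x) = C1/cos(x)^(3/7)


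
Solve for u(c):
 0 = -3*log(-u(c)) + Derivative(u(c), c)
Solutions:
 -li(-u(c)) = C1 + 3*c


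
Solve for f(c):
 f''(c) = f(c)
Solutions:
 f(c) = C1*exp(-c) + C2*exp(c)


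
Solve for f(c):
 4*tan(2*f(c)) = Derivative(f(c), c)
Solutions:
 f(c) = -asin(C1*exp(8*c))/2 + pi/2
 f(c) = asin(C1*exp(8*c))/2


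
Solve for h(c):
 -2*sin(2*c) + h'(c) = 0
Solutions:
 h(c) = C1 - cos(2*c)


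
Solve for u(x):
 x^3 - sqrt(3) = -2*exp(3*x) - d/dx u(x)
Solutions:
 u(x) = C1 - x^4/4 + sqrt(3)*x - 2*exp(3*x)/3


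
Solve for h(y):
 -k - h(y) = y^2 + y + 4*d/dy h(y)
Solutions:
 h(y) = C1*exp(-y/4) - k - y^2 + 7*y - 28


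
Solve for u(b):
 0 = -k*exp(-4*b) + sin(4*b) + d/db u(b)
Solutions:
 u(b) = C1 - k*exp(-4*b)/4 + cos(4*b)/4


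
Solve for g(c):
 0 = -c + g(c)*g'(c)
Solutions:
 g(c) = -sqrt(C1 + c^2)
 g(c) = sqrt(C1 + c^2)


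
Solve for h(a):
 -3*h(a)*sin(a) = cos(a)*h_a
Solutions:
 h(a) = C1*cos(a)^3


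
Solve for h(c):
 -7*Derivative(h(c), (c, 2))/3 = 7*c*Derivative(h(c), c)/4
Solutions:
 h(c) = C1 + C2*erf(sqrt(6)*c/4)


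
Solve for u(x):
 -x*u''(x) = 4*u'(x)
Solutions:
 u(x) = C1 + C2/x^3


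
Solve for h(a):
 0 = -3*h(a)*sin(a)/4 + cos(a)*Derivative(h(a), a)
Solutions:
 h(a) = C1/cos(a)^(3/4)


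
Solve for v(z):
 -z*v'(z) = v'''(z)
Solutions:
 v(z) = C1 + Integral(C2*airyai(-z) + C3*airybi(-z), z)


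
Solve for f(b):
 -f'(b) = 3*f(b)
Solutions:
 f(b) = C1*exp(-3*b)


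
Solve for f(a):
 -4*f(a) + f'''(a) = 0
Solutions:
 f(a) = C3*exp(2^(2/3)*a) + (C1*sin(2^(2/3)*sqrt(3)*a/2) + C2*cos(2^(2/3)*sqrt(3)*a/2))*exp(-2^(2/3)*a/2)


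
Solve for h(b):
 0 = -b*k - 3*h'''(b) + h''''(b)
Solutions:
 h(b) = C1 + C2*b + C3*b^2 + C4*exp(3*b) - b^4*k/72 - b^3*k/54


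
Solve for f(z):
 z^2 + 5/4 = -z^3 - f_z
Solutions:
 f(z) = C1 - z^4/4 - z^3/3 - 5*z/4


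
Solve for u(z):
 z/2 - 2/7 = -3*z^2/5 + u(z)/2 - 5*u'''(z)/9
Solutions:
 u(z) = C3*exp(30^(2/3)*z/10) + 6*z^2/5 + z + (C1*sin(3*10^(2/3)*3^(1/6)*z/20) + C2*cos(3*10^(2/3)*3^(1/6)*z/20))*exp(-30^(2/3)*z/20) - 4/7


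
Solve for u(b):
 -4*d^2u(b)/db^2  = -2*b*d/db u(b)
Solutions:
 u(b) = C1 + C2*erfi(b/2)


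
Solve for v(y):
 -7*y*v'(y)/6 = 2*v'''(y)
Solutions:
 v(y) = C1 + Integral(C2*airyai(-126^(1/3)*y/6) + C3*airybi(-126^(1/3)*y/6), y)


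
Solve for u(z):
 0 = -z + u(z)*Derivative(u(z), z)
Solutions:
 u(z) = -sqrt(C1 + z^2)
 u(z) = sqrt(C1 + z^2)


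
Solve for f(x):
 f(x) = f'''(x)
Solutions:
 f(x) = C3*exp(x) + (C1*sin(sqrt(3)*x/2) + C2*cos(sqrt(3)*x/2))*exp(-x/2)


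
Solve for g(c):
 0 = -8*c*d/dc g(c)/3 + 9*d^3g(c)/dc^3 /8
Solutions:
 g(c) = C1 + Integral(C2*airyai(4*c/3) + C3*airybi(4*c/3), c)


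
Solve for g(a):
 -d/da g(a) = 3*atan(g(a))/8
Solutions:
 Integral(1/atan(_y), (_y, g(a))) = C1 - 3*a/8


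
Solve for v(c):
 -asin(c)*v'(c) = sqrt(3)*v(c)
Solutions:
 v(c) = C1*exp(-sqrt(3)*Integral(1/asin(c), c))


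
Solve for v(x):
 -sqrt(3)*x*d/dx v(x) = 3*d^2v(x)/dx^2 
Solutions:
 v(x) = C1 + C2*erf(sqrt(2)*3^(3/4)*x/6)


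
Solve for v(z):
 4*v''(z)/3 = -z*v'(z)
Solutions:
 v(z) = C1 + C2*erf(sqrt(6)*z/4)


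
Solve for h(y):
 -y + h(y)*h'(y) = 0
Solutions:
 h(y) = -sqrt(C1 + y^2)
 h(y) = sqrt(C1 + y^2)


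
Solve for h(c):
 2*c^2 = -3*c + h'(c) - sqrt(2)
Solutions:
 h(c) = C1 + 2*c^3/3 + 3*c^2/2 + sqrt(2)*c


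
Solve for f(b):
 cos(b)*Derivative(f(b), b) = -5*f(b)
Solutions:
 f(b) = C1*sqrt(sin(b) - 1)*(sin(b)^2 - 2*sin(b) + 1)/(sqrt(sin(b) + 1)*(sin(b)^2 + 2*sin(b) + 1))
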